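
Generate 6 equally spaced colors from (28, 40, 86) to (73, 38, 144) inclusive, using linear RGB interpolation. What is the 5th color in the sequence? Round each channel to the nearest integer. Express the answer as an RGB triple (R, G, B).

With 6 swatches and endpoints inclusive, swatch 5 sits at t = (5 − 1)/(6 − 1) = 4/5 ≈ 0.8.
R = 28 + 0.8 × (73 − 28) = 64 → 64
G = 40 + 0.8 × (38 − 40) = 38.4 → 38
B = 86 + 0.8 × (144 − 86) = 132.4 → 132

(64, 38, 132)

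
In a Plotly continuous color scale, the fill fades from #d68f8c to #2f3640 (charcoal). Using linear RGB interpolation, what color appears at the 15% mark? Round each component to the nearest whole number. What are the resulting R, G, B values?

#d68f8c → (214, 143, 140); #2f3640 → (47, 54, 64).
15% corresponds to t = 0.15.
R = 214 + 0.15 × (47 − 214) = 214 + 0.15 × -167 = 188.95 → 189
G = 143 + 0.15 × (54 − 143) = 143 + 0.15 × -89 = 129.65 → 130
B = 140 + 0.15 × (64 − 140) = 140 + 0.15 × -76 = 128.6 → 129

(189, 130, 129)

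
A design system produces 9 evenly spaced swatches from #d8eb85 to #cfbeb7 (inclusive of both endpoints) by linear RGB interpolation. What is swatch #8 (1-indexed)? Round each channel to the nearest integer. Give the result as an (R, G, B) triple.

(208, 196, 177)

With 9 swatches and endpoints inclusive, swatch 8 sits at t = (8 − 1)/(9 − 1) = 7/8 ≈ 0.875.
#d8eb85 → (216, 235, 133); #cfbeb7 → (207, 190, 183).
R = 216 + 0.875 × (207 − 216) = 208.125 → 208
G = 235 + 0.875 × (190 − 235) = 195.625 → 196
B = 133 + 0.875 × (183 − 133) = 176.75 → 177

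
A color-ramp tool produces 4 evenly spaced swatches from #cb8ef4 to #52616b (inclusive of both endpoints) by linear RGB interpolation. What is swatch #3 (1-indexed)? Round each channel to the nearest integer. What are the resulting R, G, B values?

(122, 112, 153)

With 4 swatches and endpoints inclusive, swatch 3 sits at t = (3 − 1)/(4 − 1) = 2/3 ≈ 0.6667.
#cb8ef4 → (203, 142, 244); #52616b → (82, 97, 107).
R = 203 + 0.6667 × (82 − 203) = 122.329 → 122
G = 142 + 0.6667 × (97 − 142) = 111.999 → 112
B = 244 + 0.6667 × (107 − 244) = 152.662 → 153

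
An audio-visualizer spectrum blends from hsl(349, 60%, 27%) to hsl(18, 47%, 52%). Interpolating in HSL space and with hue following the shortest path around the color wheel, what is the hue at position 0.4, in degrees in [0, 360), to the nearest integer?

1

Hue: 18 − 349 = -331°, but |-331| > 180 so the shorter arc goes the other way: Δh = -331 + 360 = 29°.
H = 349 + 0.4 × (29) = 360.6 → 361 → 361 mod 360 = 1°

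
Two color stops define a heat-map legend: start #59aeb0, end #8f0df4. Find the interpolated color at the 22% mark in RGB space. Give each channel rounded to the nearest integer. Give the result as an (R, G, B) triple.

#59aeb0 → (89, 174, 176); #8f0df4 → (143, 13, 244).
22% corresponds to t = 0.22.
R = 89 + 0.22 × (143 − 89) = 89 + 0.22 × 54 = 100.88 → 101
G = 174 + 0.22 × (13 − 174) = 174 + 0.22 × -161 = 138.58 → 139
B = 176 + 0.22 × (244 − 176) = 176 + 0.22 × 68 = 190.96 → 191

(101, 139, 191)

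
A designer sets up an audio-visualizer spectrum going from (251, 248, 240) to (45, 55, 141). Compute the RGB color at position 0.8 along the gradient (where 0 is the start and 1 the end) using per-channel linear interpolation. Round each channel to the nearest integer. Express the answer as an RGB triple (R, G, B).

R = 251 + 0.8 × (45 − 251) = 251 + 0.8 × -206 = 86.2 → 86
G = 248 + 0.8 × (55 − 248) = 248 + 0.8 × -193 = 93.6 → 94
B = 240 + 0.8 × (141 − 240) = 240 + 0.8 × -99 = 160.8 → 161
So the blended color is (86, 94, 161), about #565ea1.

(86, 94, 161)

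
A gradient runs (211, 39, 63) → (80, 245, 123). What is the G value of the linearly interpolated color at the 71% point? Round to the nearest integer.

185

G = 39 + 0.71 × (245 − 39) = 185.26 → 185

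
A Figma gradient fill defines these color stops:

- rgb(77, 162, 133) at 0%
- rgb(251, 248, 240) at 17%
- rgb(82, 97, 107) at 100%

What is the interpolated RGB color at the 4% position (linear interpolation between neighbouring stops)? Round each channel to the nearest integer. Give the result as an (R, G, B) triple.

4% lies between the 0% and 17% stops, so the local fraction is t = (4 − 0)/(17 − 0) = 4/17 ≈ 0.2353.
R = 77 + 0.2353 × (251 − 77) = 117.942 → 118
G = 162 + 0.2353 × (248 − 162) = 182.236 → 182
B = 133 + 0.2353 × (240 − 133) = 158.177 → 158

(118, 182, 158)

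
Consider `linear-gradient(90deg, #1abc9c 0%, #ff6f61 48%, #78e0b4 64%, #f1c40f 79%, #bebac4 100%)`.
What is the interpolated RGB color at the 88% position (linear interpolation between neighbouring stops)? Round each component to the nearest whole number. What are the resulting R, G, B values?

(219, 192, 93)

88% lies between the 79% and 100% stops, so the local fraction is t = (88 − 79)/(100 − 79) = 9/21 ≈ 0.4286.
#f1c40f → (241, 196, 15); #bebac4 → (190, 186, 196).
R = 241 + 0.4286 × (190 − 241) = 219.141 → 219
G = 196 + 0.4286 × (186 − 196) = 191.714 → 192
B = 15 + 0.4286 × (196 − 15) = 92.577 → 93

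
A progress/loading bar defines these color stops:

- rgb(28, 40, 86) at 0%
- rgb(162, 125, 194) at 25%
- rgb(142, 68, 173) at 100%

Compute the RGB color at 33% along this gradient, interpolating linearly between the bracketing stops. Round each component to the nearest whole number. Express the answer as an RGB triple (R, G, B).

(160, 119, 192)

33% lies between the 25% and 100% stops, so the local fraction is t = (33 − 25)/(100 − 25) = 8/75 ≈ 0.1067.
R = 162 + 0.1067 × (142 − 162) = 159.866 → 160
G = 125 + 0.1067 × (68 − 125) = 118.918 → 119
B = 194 + 0.1067 × (173 − 194) = 191.759 → 192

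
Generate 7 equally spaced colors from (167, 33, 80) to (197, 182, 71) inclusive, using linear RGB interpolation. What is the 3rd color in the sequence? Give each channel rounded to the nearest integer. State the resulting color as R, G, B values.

(177, 83, 77)

With 7 swatches and endpoints inclusive, swatch 3 sits at t = (3 − 1)/(7 − 1) = 2/6 ≈ 0.3333.
R = 167 + 0.3333 × (197 − 167) = 176.999 → 177
G = 33 + 0.3333 × (182 − 33) = 82.662 → 83
B = 80 + 0.3333 × (71 − 80) = 77 → 77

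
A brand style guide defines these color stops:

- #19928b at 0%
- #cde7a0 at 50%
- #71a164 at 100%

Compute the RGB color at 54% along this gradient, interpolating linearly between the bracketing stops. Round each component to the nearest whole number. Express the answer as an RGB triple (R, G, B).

54% lies between the 50% and 100% stops, so the local fraction is t = (54 − 50)/(100 − 50) = 4/50 ≈ 0.08.
#cde7a0 → (205, 231, 160); #71a164 → (113, 161, 100).
R = 205 + 0.08 × (113 − 205) = 197.64 → 198
G = 231 + 0.08 × (161 − 231) = 225.4 → 225
B = 160 + 0.08 × (100 − 160) = 155.2 → 155

(198, 225, 155)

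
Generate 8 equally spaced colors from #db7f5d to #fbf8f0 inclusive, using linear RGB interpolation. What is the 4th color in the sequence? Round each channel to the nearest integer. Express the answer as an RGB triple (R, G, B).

With 8 swatches and endpoints inclusive, swatch 4 sits at t = (4 − 1)/(8 − 1) = 3/7 ≈ 0.4286.
#db7f5d → (219, 127, 93); #fbf8f0 → (251, 248, 240).
R = 219 + 0.4286 × (251 − 219) = 232.715 → 233
G = 127 + 0.4286 × (248 − 127) = 178.861 → 179
B = 93 + 0.4286 × (240 − 93) = 156.004 → 156

(233, 179, 156)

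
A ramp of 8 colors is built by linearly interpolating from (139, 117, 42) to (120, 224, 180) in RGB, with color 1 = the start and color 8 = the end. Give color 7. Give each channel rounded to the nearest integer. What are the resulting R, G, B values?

With 8 swatches and endpoints inclusive, swatch 7 sits at t = (7 − 1)/(8 − 1) = 6/7 ≈ 0.8571.
R = 139 + 0.8571 × (120 − 139) = 122.715 → 123
G = 117 + 0.8571 × (224 − 117) = 208.71 → 209
B = 42 + 0.8571 × (180 − 42) = 160.28 → 160

(123, 209, 160)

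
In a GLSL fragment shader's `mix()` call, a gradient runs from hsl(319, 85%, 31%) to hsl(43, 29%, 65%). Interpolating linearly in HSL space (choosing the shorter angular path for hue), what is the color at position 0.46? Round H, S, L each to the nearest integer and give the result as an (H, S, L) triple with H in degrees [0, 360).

Hue: 43 − 319 = -276°, but |-276| > 180 so the shorter arc goes the other way: Δh = -276 + 360 = 84°.
H = 319 + 0.46 × (84) = 357.64 → 358°
S = 85 + 0.46 × (29 − 85) = 59.24 → 59%
L = 31 + 0.46 × (65 − 31) = 46.64 → 47%

(358, 59, 47)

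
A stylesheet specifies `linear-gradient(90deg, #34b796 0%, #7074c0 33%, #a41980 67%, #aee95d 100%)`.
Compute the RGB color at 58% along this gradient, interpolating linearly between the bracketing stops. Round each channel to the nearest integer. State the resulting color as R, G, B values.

(150, 49, 145)

58% lies between the 33% and 67% stops, so the local fraction is t = (58 − 33)/(67 − 33) = 25/34 ≈ 0.7353.
#7074c0 → (112, 116, 192); #a41980 → (164, 25, 128).
R = 112 + 0.7353 × (164 − 112) = 150.236 → 150
G = 116 + 0.7353 × (25 − 116) = 49.088 → 49
B = 192 + 0.7353 × (128 − 192) = 144.941 → 145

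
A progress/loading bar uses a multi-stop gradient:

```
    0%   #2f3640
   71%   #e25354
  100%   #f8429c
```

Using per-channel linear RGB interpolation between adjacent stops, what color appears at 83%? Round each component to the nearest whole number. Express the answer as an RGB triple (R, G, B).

83% lies between the 71% and 100% stops, so the local fraction is t = (83 − 71)/(100 − 71) = 12/29 ≈ 0.4138.
#e25354 → (226, 83, 84); #f8429c → (248, 66, 156).
R = 226 + 0.4138 × (248 − 226) = 235.104 → 235
G = 83 + 0.4138 × (66 − 83) = 75.965 → 76
B = 84 + 0.4138 × (156 − 84) = 113.794 → 114

(235, 76, 114)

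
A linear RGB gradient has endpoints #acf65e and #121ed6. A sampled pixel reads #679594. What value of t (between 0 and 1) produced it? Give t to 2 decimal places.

Invert the lerp on the G channel (largest span, 216): t = (149 − 246) / (30 − 246) = -97/-216 = 0.44907.
Check on R: (103 − 172)/(18 − 172) = 0.4481 ✓

0.45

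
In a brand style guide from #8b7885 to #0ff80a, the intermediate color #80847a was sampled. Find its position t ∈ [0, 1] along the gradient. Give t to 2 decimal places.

0.09

Invert the lerp on the G channel (largest span, 128): t = (132 − 120) / (248 − 120) = 12/128 = 0.09375.
Check on R: (128 − 139)/(15 − 139) = 0.08871 ✓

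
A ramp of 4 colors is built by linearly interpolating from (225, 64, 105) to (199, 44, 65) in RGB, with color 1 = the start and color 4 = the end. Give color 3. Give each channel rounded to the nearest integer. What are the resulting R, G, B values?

With 4 swatches and endpoints inclusive, swatch 3 sits at t = (3 − 1)/(4 − 1) = 2/3 ≈ 0.6667.
R = 225 + 0.6667 × (199 − 225) = 207.666 → 208
G = 64 + 0.6667 × (44 − 64) = 50.666 → 51
B = 105 + 0.6667 × (65 − 105) = 78.332 → 78

(208, 51, 78)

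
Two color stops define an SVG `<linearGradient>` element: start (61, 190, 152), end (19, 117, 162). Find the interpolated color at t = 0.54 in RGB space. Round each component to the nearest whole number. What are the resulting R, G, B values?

R = 61 + 0.54 × (19 − 61) = 61 + 0.54 × -42 = 38.32 → 38
G = 190 + 0.54 × (117 − 190) = 190 + 0.54 × -73 = 150.58 → 151
B = 152 + 0.54 × (162 − 152) = 152 + 0.54 × 10 = 157.4 → 157
So the blended color is (38, 151, 157), about #26979d.

(38, 151, 157)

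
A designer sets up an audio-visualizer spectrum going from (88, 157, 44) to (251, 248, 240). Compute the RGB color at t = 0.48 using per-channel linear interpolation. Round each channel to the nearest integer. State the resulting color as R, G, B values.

R = 88 + 0.48 × (251 − 88) = 88 + 0.48 × 163 = 166.24 → 166
G = 157 + 0.48 × (248 − 157) = 157 + 0.48 × 91 = 200.68 → 201
B = 44 + 0.48 × (240 − 44) = 44 + 0.48 × 196 = 138.08 → 138
So the blended color is (166, 201, 138), about #a6c98a.

(166, 201, 138)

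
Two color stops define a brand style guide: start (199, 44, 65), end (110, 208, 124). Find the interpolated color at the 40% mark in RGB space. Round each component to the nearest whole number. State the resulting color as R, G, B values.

40% corresponds to t = 0.4.
R = 199 + 0.4 × (110 − 199) = 199 + 0.4 × -89 = 163.4 → 163
G = 44 + 0.4 × (208 − 44) = 44 + 0.4 × 164 = 109.6 → 110
B = 65 + 0.4 × (124 − 65) = 65 + 0.4 × 59 = 88.6 → 89

(163, 110, 89)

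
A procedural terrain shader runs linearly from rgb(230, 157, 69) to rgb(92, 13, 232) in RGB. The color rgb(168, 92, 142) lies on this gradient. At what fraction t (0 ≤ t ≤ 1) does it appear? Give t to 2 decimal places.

Invert the lerp on the B channel (largest span, 163): t = (142 − 69) / (232 − 69) = 73/163 = 0.44785.
Check on R: (168 − 230)/(92 − 230) = 0.4493 ✓

0.45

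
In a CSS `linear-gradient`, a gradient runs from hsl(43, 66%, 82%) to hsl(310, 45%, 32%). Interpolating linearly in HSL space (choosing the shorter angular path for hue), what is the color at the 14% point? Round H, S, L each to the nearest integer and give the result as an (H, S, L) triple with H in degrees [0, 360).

(30, 63, 75)

Hue: 310 − 43 = 267°, but |267| > 180 so the shorter arc goes the other way: Δh = 267 − 360 = -93°.
H = 43 + 0.14 × (-93) = 29.98 → 30°
S = 66 + 0.14 × (45 − 66) = 63.06 → 63%
L = 82 + 0.14 × (32 − 82) = 75 → 75%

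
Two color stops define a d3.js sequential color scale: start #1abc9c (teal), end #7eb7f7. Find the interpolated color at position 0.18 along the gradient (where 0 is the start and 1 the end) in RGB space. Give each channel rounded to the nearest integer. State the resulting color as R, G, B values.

#1abc9c → (26, 188, 156); #7eb7f7 → (126, 183, 247).
R = 26 + 0.18 × (126 − 26) = 26 + 0.18 × 100 = 44 → 44
G = 188 + 0.18 × (183 − 188) = 188 + 0.18 × -5 = 187.1 → 187
B = 156 + 0.18 × (247 − 156) = 156 + 0.18 × 91 = 172.38 → 172
So the blended color is (44, 187, 172), about #2cbbac.

(44, 187, 172)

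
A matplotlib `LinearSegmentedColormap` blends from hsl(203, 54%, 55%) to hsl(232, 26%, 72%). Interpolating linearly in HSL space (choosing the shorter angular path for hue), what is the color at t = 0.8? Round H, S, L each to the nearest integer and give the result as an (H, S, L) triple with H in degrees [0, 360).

(226, 32, 69)

Hue arc: Δh = 232 − 203 = 29° (|Δh| ≤ 180, already the shorter path).
H = 203 + 0.8 × (29) = 226.2 → 226°
S = 54 + 0.8 × (26 − 54) = 31.6 → 32%
L = 55 + 0.8 × (72 − 55) = 68.6 → 69%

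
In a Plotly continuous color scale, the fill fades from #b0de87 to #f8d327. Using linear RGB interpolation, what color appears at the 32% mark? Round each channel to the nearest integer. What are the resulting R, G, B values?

#b0de87 → (176, 222, 135); #f8d327 → (248, 211, 39).
32% corresponds to t = 0.32.
R = 176 + 0.32 × (248 − 176) = 176 + 0.32 × 72 = 199.04 → 199
G = 222 + 0.32 × (211 − 222) = 222 + 0.32 × -11 = 218.48 → 218
B = 135 + 0.32 × (39 − 135) = 135 + 0.32 × -96 = 104.28 → 104

(199, 218, 104)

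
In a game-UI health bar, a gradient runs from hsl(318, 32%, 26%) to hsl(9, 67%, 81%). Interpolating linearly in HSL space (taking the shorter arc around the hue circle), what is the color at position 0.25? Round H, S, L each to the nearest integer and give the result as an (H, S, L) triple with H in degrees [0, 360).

(331, 41, 40)

Hue: 9 − 318 = -309°, but |-309| > 180 so the shorter arc goes the other way: Δh = -309 + 360 = 51°.
H = 318 + 0.25 × (51) = 330.75 → 331°
S = 32 + 0.25 × (67 − 32) = 40.75 → 41%
L = 26 + 0.25 × (81 − 26) = 39.75 → 40%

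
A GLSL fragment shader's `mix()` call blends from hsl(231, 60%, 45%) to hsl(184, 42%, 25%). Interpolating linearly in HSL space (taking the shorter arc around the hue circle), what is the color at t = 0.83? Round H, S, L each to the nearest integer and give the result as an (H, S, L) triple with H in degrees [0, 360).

Hue arc: Δh = 184 − 231 = -47° (|Δh| ≤ 180, already the shorter path).
H = 231 + 0.83 × (-47) = 191.99 → 192°
S = 60 + 0.83 × (42 − 60) = 45.06 → 45%
L = 45 + 0.83 × (25 − 45) = 28.4 → 28%

(192, 45, 28)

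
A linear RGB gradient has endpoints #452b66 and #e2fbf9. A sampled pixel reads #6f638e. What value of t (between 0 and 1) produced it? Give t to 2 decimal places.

0.27

Invert the lerp on the G channel (largest span, 208): t = (99 − 43) / (251 − 43) = 56/208 = 0.26923.
Check on R: (111 − 69)/(226 − 69) = 0.2675 ✓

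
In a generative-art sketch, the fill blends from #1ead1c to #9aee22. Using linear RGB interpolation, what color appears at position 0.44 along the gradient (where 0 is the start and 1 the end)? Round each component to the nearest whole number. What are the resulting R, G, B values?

(85, 202, 31)

#1ead1c → (30, 173, 28); #9aee22 → (154, 238, 34).
R = 30 + 0.44 × (154 − 30) = 30 + 0.44 × 124 = 84.56 → 85
G = 173 + 0.44 × (238 − 173) = 173 + 0.44 × 65 = 201.6 → 202
B = 28 + 0.44 × (34 − 28) = 28 + 0.44 × 6 = 30.64 → 31
So the blended color is (85, 202, 31), about #55ca1f.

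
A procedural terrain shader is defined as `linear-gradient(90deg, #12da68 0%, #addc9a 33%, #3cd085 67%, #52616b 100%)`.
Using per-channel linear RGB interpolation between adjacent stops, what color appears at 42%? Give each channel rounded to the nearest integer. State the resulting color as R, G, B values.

(143, 217, 148)

42% lies between the 33% and 67% stops, so the local fraction is t = (42 − 33)/(67 − 33) = 9/34 ≈ 0.2647.
#addc9a → (173, 220, 154); #3cd085 → (60, 208, 133).
R = 173 + 0.2647 × (60 − 173) = 143.089 → 143
G = 220 + 0.2647 × (208 − 220) = 216.824 → 217
B = 154 + 0.2647 × (133 − 154) = 148.441 → 148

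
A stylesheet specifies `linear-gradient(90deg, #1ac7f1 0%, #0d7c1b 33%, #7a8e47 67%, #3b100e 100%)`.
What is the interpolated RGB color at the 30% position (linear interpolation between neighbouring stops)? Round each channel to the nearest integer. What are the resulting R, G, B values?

(14, 131, 46)

30% lies between the 0% and 33% stops, so the local fraction is t = (30 − 0)/(33 − 0) = 30/33 ≈ 0.9091.
#1ac7f1 → (26, 199, 241); #0d7c1b → (13, 124, 27).
R = 26 + 0.9091 × (13 − 26) = 14.182 → 14
G = 199 + 0.9091 × (124 − 199) = 130.817 → 131
B = 241 + 0.9091 × (27 − 241) = 46.453 → 46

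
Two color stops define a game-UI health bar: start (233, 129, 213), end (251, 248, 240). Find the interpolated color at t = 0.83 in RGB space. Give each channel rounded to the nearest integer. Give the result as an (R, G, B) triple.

R = 233 + 0.83 × (251 − 233) = 233 + 0.83 × 18 = 247.94 → 248
G = 129 + 0.83 × (248 − 129) = 129 + 0.83 × 119 = 227.77 → 228
B = 213 + 0.83 × (240 − 213) = 213 + 0.83 × 27 = 235.41 → 235

(248, 228, 235)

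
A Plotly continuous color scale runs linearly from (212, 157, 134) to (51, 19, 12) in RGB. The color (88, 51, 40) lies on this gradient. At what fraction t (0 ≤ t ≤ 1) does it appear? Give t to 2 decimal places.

0.77

Invert the lerp on the R channel (largest span, 161): t = (88 − 212) / (51 − 212) = -124/-161 = 0.77019.
Check on G: (51 − 157)/(19 − 157) = 0.7681 ✓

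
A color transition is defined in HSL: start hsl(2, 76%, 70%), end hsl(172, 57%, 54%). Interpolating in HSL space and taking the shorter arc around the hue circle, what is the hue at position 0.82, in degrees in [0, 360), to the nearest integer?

Hue arc: Δh = 172 − 2 = 170° (|Δh| ≤ 180, already the shorter path).
H = 2 + 0.82 × (170) = 141.4 → 141°

141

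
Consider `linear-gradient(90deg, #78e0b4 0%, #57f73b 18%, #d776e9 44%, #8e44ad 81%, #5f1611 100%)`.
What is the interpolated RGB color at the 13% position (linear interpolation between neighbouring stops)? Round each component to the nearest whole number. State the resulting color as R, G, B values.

(96, 241, 93)

13% lies between the 0% and 18% stops, so the local fraction is t = (13 − 0)/(18 − 0) = 13/18 ≈ 0.7222.
#78e0b4 → (120, 224, 180); #57f73b → (87, 247, 59).
R = 120 + 0.7222 × (87 − 120) = 96.167 → 96
G = 224 + 0.7222 × (247 − 224) = 240.611 → 241
B = 180 + 0.7222 × (59 − 180) = 92.614 → 93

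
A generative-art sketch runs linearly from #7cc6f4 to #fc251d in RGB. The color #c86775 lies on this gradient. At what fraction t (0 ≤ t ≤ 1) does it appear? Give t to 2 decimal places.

0.59

Invert the lerp on the B channel (largest span, 215): t = (117 − 244) / (29 − 244) = -127/-215 = 0.5907.
Check on R: (200 − 124)/(252 − 124) = 0.5938 ✓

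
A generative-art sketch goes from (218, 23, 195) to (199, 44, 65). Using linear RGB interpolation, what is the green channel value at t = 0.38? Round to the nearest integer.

31

G = 23 + 0.38 × (44 − 23) = 30.98 → 31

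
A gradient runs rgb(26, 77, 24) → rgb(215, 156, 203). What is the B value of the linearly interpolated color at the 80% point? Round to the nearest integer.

B = 24 + 0.8 × (203 − 24) = 167.2 → 167

167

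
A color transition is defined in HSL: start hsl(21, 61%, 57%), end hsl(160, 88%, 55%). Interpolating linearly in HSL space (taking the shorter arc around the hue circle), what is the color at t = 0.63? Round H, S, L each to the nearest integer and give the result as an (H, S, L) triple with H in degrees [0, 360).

(109, 78, 56)

Hue arc: Δh = 160 − 21 = 139° (|Δh| ≤ 180, already the shorter path).
H = 21 + 0.63 × (139) = 108.57 → 109°
S = 61 + 0.63 × (88 − 61) = 78.01 → 78%
L = 57 + 0.63 × (55 − 57) = 55.74 → 56%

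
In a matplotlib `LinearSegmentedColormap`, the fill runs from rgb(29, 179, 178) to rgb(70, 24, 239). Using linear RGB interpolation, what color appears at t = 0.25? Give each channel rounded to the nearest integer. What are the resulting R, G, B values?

R = 29 + 0.25 × (70 − 29) = 29 + 0.25 × 41 = 39.25 → 39
G = 179 + 0.25 × (24 − 179) = 179 + 0.25 × -155 = 140.25 → 140
B = 178 + 0.25 × (239 − 178) = 178 + 0.25 × 61 = 193.25 → 193
So the blended color is (39, 140, 193), about #278cc1.

(39, 140, 193)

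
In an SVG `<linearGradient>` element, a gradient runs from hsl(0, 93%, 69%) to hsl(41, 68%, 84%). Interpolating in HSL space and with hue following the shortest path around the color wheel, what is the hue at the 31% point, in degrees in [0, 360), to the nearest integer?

13

Hue arc: Δh = 41 − 0 = 41° (|Δh| ≤ 180, already the shorter path).
H = 0 + 0.31 × (41) = 12.71 → 13°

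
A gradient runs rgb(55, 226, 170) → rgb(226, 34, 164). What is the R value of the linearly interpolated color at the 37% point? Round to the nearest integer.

118

R = 55 + 0.37 × (226 − 55) = 118.27 → 118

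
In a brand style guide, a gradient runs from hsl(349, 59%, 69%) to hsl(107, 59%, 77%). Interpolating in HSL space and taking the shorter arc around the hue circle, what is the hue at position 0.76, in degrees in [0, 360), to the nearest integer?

79

Hue: 107 − 349 = -242°, but |-242| > 180 so the shorter arc goes the other way: Δh = -242 + 360 = 118°.
H = 349 + 0.76 × (118) = 438.68 → 439 → 439 mod 360 = 79°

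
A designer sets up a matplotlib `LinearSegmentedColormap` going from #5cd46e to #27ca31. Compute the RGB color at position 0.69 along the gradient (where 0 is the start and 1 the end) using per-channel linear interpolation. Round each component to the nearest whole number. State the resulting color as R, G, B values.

(55, 205, 68)

#5cd46e → (92, 212, 110); #27ca31 → (39, 202, 49).
R = 92 + 0.69 × (39 − 92) = 92 + 0.69 × -53 = 55.43 → 55
G = 212 + 0.69 × (202 − 212) = 212 + 0.69 × -10 = 205.1 → 205
B = 110 + 0.69 × (49 − 110) = 110 + 0.69 × -61 = 67.91 → 68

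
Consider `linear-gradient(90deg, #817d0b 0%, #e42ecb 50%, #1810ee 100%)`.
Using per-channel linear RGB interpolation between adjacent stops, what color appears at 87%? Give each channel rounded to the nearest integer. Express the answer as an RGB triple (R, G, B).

87% lies between the 50% and 100% stops, so the local fraction is t = (87 − 50)/(100 − 50) = 37/50 ≈ 0.74.
#e42ecb → (228, 46, 203); #1810ee → (24, 16, 238).
R = 228 + 0.74 × (24 − 228) = 77.04 → 77
G = 46 + 0.74 × (16 − 46) = 23.8 → 24
B = 203 + 0.74 × (238 − 203) = 228.9 → 229

(77, 24, 229)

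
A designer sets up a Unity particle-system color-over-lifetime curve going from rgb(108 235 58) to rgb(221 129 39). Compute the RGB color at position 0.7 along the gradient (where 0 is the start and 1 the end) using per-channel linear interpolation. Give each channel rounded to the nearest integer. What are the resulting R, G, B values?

R = 108 + 0.7 × (221 − 108) = 108 + 0.7 × 113 = 187.1 → 187
G = 235 + 0.7 × (129 − 235) = 235 + 0.7 × -106 = 160.8 → 161
B = 58 + 0.7 × (39 − 58) = 58 + 0.7 × -19 = 44.7 → 45
So the blended color is (187, 161, 45), about #bba12d.

(187, 161, 45)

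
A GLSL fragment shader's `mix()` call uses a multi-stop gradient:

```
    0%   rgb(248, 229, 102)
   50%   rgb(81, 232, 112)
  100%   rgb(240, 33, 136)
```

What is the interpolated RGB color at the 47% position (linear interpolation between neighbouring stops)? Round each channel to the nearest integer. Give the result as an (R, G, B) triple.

47% lies between the 0% and 50% stops, so the local fraction is t = (47 − 0)/(50 − 0) = 47/50 ≈ 0.94.
R = 248 + 0.94 × (81 − 248) = 91.02 → 91
G = 229 + 0.94 × (232 − 229) = 231.82 → 232
B = 102 + 0.94 × (112 − 102) = 111.4 → 111

(91, 232, 111)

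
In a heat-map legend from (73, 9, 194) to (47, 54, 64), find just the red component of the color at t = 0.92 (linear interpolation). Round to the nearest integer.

R = 73 + 0.92 × (47 − 73) = 49.08 → 49

49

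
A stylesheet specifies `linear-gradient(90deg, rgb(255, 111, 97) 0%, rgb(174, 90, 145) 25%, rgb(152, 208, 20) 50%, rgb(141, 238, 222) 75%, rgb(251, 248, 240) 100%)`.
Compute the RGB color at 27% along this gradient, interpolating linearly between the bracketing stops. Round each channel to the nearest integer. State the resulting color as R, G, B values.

27% lies between the 25% and 50% stops, so the local fraction is t = (27 − 25)/(50 − 25) = 2/25 ≈ 0.08.
R = 174 + 0.08 × (152 − 174) = 172.24 → 172
G = 90 + 0.08 × (208 − 90) = 99.44 → 99
B = 145 + 0.08 × (20 − 145) = 135 → 135

(172, 99, 135)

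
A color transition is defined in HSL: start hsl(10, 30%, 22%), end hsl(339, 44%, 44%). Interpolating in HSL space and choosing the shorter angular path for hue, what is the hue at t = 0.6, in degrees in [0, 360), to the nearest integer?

Hue: 339 − 10 = 329°, but |329| > 180 so the shorter arc goes the other way: Δh = 329 − 360 = -31°.
H = 10 + 0.6 × (-31) = -8.6 → -9 → -9 mod 360 = 351°

351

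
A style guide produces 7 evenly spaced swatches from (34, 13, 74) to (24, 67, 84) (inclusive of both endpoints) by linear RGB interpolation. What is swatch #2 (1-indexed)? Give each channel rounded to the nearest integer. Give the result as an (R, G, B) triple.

(32, 22, 76)

With 7 swatches and endpoints inclusive, swatch 2 sits at t = (2 − 1)/(7 − 1) = 1/6 ≈ 0.1667.
R = 34 + 0.1667 × (24 − 34) = 32.333 → 32
G = 13 + 0.1667 × (67 − 13) = 22.002 → 22
B = 74 + 0.1667 × (84 − 74) = 75.667 → 76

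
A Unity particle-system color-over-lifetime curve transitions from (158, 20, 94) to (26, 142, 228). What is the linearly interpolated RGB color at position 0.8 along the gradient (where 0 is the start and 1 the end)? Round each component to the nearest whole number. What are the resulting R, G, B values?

(52, 118, 201)

R = 158 + 0.8 × (26 − 158) = 158 + 0.8 × -132 = 52.4 → 52
G = 20 + 0.8 × (142 − 20) = 20 + 0.8 × 122 = 117.6 → 118
B = 94 + 0.8 × (228 − 94) = 94 + 0.8 × 134 = 201.2 → 201
So the blended color is (52, 118, 201), about #3476c9.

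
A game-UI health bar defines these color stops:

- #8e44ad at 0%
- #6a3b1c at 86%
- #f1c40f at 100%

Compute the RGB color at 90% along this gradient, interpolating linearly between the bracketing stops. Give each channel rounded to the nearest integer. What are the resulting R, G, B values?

90% lies between the 86% and 100% stops, so the local fraction is t = (90 − 86)/(100 − 86) = 4/14 ≈ 0.2857.
#6a3b1c → (106, 59, 28); #f1c40f → (241, 196, 15).
R = 106 + 0.2857 × (241 − 106) = 144.57 → 145
G = 59 + 0.2857 × (196 − 59) = 98.141 → 98
B = 28 + 0.2857 × (15 − 28) = 24.286 → 24

(145, 98, 24)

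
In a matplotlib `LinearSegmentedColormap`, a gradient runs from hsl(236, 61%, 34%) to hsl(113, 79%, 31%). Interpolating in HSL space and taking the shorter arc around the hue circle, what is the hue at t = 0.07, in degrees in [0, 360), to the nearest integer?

227

Hue arc: Δh = 113 − 236 = -123° (|Δh| ≤ 180, already the shorter path).
H = 236 + 0.07 × (-123) = 227.39 → 227°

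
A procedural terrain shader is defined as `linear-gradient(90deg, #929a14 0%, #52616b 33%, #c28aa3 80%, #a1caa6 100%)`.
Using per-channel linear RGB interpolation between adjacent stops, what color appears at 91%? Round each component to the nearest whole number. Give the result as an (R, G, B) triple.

(176, 173, 165)

91% lies between the 80% and 100% stops, so the local fraction is t = (91 − 80)/(100 − 80) = 11/20 ≈ 0.55.
#c28aa3 → (194, 138, 163); #a1caa6 → (161, 202, 166).
R = 194 + 0.55 × (161 − 194) = 175.85 → 176
G = 138 + 0.55 × (202 − 138) = 173.2 → 173
B = 163 + 0.55 × (166 − 163) = 164.65 → 165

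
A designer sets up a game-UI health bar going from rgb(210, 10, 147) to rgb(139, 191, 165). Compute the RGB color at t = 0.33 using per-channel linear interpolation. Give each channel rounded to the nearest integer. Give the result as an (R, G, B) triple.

(187, 70, 153)

R = 210 + 0.33 × (139 − 210) = 210 + 0.33 × -71 = 186.57 → 187
G = 10 + 0.33 × (191 − 10) = 10 + 0.33 × 181 = 69.73 → 70
B = 147 + 0.33 × (165 − 147) = 147 + 0.33 × 18 = 152.94 → 153
So the blended color is (187, 70, 153), about #bb4699.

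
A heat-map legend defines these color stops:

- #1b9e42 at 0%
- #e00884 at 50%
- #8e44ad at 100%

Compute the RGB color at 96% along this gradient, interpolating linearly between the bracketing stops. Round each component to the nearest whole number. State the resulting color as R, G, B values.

(149, 63, 170)

96% lies between the 50% and 100% stops, so the local fraction is t = (96 − 50)/(100 − 50) = 46/50 ≈ 0.92.
#e00884 → (224, 8, 132); #8e44ad → (142, 68, 173).
R = 224 + 0.92 × (142 − 224) = 148.56 → 149
G = 8 + 0.92 × (68 − 8) = 63.2 → 63
B = 132 + 0.92 × (173 − 132) = 169.72 → 170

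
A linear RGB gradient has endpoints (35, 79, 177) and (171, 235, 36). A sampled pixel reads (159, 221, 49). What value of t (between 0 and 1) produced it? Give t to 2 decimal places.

Invert the lerp on the G channel (largest span, 156): t = (221 − 79) / (235 − 79) = 142/156 = 0.91026.
Check on R: (159 − 35)/(171 − 35) = 0.9118 ✓

0.91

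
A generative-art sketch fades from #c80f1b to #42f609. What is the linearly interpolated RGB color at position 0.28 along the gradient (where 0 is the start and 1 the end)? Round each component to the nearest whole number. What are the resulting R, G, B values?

#c80f1b → (200, 15, 27); #42f609 → (66, 246, 9).
R = 200 + 0.28 × (66 − 200) = 200 + 0.28 × -134 = 162.48 → 162
G = 15 + 0.28 × (246 − 15) = 15 + 0.28 × 231 = 79.68 → 80
B = 27 + 0.28 × (9 − 27) = 27 + 0.28 × -18 = 21.96 → 22

(162, 80, 22)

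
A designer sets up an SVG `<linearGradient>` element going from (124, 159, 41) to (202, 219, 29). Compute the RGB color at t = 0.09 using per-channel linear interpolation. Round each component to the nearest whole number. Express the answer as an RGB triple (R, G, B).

R = 124 + 0.09 × (202 − 124) = 124 + 0.09 × 78 = 131.02 → 131
G = 159 + 0.09 × (219 − 159) = 159 + 0.09 × 60 = 164.4 → 164
B = 41 + 0.09 × (29 − 41) = 41 + 0.09 × -12 = 39.92 → 40
So the blended color is (131, 164, 40), about #83a428.

(131, 164, 40)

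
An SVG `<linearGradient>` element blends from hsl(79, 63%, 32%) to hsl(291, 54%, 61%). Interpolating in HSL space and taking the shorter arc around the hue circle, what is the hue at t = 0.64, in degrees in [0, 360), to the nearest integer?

Hue: 291 − 79 = 212°, but |212| > 180 so the shorter arc goes the other way: Δh = 212 − 360 = -148°.
H = 79 + 0.64 × (-148) = -15.72 → -16 → -16 mod 360 = 344°

344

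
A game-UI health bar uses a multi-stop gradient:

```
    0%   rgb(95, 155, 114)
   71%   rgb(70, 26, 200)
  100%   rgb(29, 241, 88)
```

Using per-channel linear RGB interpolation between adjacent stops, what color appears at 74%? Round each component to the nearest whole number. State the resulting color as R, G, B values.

74% lies between the 71% and 100% stops, so the local fraction is t = (74 − 71)/(100 − 71) = 3/29 ≈ 0.1034.
R = 70 + 0.1034 × (29 − 70) = 65.761 → 66
G = 26 + 0.1034 × (241 − 26) = 48.231 → 48
B = 200 + 0.1034 × (88 − 200) = 188.419 → 188

(66, 48, 188)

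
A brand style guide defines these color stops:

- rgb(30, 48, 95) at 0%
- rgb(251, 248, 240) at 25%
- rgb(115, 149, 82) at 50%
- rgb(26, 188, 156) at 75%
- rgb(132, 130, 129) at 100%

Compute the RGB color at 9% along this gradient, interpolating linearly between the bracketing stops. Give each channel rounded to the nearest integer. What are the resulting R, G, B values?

(110, 120, 147)

9% lies between the 0% and 25% stops, so the local fraction is t = (9 − 0)/(25 − 0) = 9/25 ≈ 0.36.
R = 30 + 0.36 × (251 − 30) = 109.56 → 110
G = 48 + 0.36 × (248 − 48) = 120 → 120
B = 95 + 0.36 × (240 − 95) = 147.2 → 147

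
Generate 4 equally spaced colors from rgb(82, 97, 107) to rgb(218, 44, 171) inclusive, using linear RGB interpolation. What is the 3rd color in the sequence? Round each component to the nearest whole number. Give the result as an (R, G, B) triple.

With 4 swatches and endpoints inclusive, swatch 3 sits at t = (3 − 1)/(4 − 1) = 2/3 ≈ 0.6667.
R = 82 + 0.6667 × (218 − 82) = 172.671 → 173
G = 97 + 0.6667 × (44 − 97) = 61.665 → 62
B = 107 + 0.6667 × (171 − 107) = 149.669 → 150

(173, 62, 150)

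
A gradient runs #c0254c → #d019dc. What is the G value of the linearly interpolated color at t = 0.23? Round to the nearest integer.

G₁ = 37 (from #c0254c), G₂ = 25 (from #d019dc).
G = 37 + 0.23 × (25 − 37) = 34.24 → 34

34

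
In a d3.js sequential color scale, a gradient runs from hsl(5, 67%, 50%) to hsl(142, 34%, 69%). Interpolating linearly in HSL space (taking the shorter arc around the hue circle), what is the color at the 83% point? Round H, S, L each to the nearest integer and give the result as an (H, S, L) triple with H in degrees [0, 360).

(119, 40, 66)

Hue arc: Δh = 142 − 5 = 137° (|Δh| ≤ 180, already the shorter path).
H = 5 + 0.83 × (137) = 118.71 → 119°
S = 67 + 0.83 × (34 − 67) = 39.61 → 40%
L = 50 + 0.83 × (69 − 50) = 65.77 → 66%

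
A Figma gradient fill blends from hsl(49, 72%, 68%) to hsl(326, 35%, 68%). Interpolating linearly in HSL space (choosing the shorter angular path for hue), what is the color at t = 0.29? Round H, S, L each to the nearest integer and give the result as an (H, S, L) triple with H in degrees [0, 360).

(25, 61, 68)

Hue: 326 − 49 = 277°, but |277| > 180 so the shorter arc goes the other way: Δh = 277 − 360 = -83°.
H = 49 + 0.29 × (-83) = 24.93 → 25°
S = 72 + 0.29 × (35 − 72) = 61.27 → 61%
L = 68 + 0.29 × (68 − 68) = 68 → 68%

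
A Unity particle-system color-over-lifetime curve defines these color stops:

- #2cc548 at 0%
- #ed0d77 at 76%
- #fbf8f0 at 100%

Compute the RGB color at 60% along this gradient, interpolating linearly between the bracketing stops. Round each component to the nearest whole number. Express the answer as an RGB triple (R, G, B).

60% lies between the 0% and 76% stops, so the local fraction is t = (60 − 0)/(76 − 0) = 60/76 ≈ 0.7895.
#2cc548 → (44, 197, 72); #ed0d77 → (237, 13, 119).
R = 44 + 0.7895 × (237 − 44) = 196.374 → 196
G = 197 + 0.7895 × (13 − 197) = 51.732 → 52
B = 72 + 0.7895 × (119 − 72) = 109.106 → 109

(196, 52, 109)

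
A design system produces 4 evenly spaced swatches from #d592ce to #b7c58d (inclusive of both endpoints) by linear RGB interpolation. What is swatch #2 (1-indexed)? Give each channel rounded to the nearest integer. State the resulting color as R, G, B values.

With 4 swatches and endpoints inclusive, swatch 2 sits at t = (2 − 1)/(4 − 1) = 1/3 ≈ 0.3333.
#d592ce → (213, 146, 206); #b7c58d → (183, 197, 141).
R = 213 + 0.3333 × (183 − 213) = 203.001 → 203
G = 146 + 0.3333 × (197 − 146) = 162.998 → 163
B = 206 + 0.3333 × (141 − 206) = 184.335 → 184

(203, 163, 184)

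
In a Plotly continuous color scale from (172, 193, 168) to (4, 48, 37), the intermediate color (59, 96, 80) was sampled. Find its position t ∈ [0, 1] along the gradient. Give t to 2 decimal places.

0.67

Invert the lerp on the R channel (largest span, 168): t = (59 − 172) / (4 − 172) = -113/-168 = 0.67262.
Check on G: (96 − 193)/(48 − 193) = 0.669 ✓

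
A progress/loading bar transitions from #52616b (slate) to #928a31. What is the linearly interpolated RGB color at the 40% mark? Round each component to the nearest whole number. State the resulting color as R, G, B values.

(108, 113, 84)

#52616b → (82, 97, 107); #928a31 → (146, 138, 49).
40% corresponds to t = 0.4.
R = 82 + 0.4 × (146 − 82) = 82 + 0.4 × 64 = 107.6 → 108
G = 97 + 0.4 × (138 − 97) = 97 + 0.4 × 41 = 113.4 → 113
B = 107 + 0.4 × (49 − 107) = 107 + 0.4 × -58 = 83.8 → 84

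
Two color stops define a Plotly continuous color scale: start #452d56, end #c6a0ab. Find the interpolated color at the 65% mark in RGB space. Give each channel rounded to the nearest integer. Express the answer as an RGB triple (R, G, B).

(153, 120, 141)

#452d56 → (69, 45, 86); #c6a0ab → (198, 160, 171).
65% corresponds to t = 0.65.
R = 69 + 0.65 × (198 − 69) = 69 + 0.65 × 129 = 152.85 → 153
G = 45 + 0.65 × (160 − 45) = 45 + 0.65 × 115 = 119.75 → 120
B = 86 + 0.65 × (171 − 86) = 86 + 0.65 × 85 = 141.25 → 141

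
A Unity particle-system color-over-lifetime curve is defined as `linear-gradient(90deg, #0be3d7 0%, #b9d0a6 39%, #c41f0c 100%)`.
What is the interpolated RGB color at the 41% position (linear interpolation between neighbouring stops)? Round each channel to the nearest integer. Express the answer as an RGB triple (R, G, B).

(185, 202, 161)

41% lies between the 39% and 100% stops, so the local fraction is t = (41 − 39)/(100 − 39) = 2/61 ≈ 0.0328.
#b9d0a6 → (185, 208, 166); #c41f0c → (196, 31, 12).
R = 185 + 0.0328 × (196 − 185) = 185.361 → 185
G = 208 + 0.0328 × (31 − 208) = 202.194 → 202
B = 166 + 0.0328 × (12 − 166) = 160.949 → 161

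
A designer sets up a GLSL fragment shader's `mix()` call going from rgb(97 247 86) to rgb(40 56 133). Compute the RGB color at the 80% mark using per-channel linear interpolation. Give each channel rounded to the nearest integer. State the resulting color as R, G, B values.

(51, 94, 124)

80% corresponds to t = 0.8.
R = 97 + 0.8 × (40 − 97) = 97 + 0.8 × -57 = 51.4 → 51
G = 247 + 0.8 × (56 − 247) = 247 + 0.8 × -191 = 94.2 → 94
B = 86 + 0.8 × (133 − 86) = 86 + 0.8 × 47 = 123.6 → 124
So the blended color is (51, 94, 124), about #335e7c.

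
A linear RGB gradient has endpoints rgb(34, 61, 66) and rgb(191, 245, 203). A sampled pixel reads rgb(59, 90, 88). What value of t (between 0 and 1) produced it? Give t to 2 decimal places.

Invert the lerp on the G channel (largest span, 184): t = (90 − 61) / (245 − 61) = 29/184 = 0.15761.
Check on R: (59 − 34)/(191 − 34) = 0.1592 ✓

0.16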